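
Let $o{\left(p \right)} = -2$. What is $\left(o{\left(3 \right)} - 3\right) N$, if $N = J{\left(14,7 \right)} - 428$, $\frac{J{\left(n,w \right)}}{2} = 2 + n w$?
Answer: $1140$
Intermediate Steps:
$J{\left(n,w \right)} = 4 + 2 n w$ ($J{\left(n,w \right)} = 2 \left(2 + n w\right) = 4 + 2 n w$)
$N = -228$ ($N = \left(4 + 2 \cdot 14 \cdot 7\right) - 428 = \left(4 + 196\right) - 428 = 200 - 428 = -228$)
$\left(o{\left(3 \right)} - 3\right) N = \left(-2 - 3\right) \left(-228\right) = \left(-5\right) \left(-228\right) = 1140$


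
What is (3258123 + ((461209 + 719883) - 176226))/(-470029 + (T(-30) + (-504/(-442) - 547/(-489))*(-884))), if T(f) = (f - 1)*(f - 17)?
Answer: -2084601621/230108168 ≈ -9.0592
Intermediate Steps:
T(f) = (-1 + f)*(-17 + f)
(3258123 + ((461209 + 719883) - 176226))/(-470029 + (T(-30) + (-504/(-442) - 547/(-489))*(-884))) = (3258123 + ((461209 + 719883) - 176226))/(-470029 + ((17 + (-30)**2 - 18*(-30)) + (-504/(-442) - 547/(-489))*(-884))) = (3258123 + (1181092 - 176226))/(-470029 + ((17 + 900 + 540) + (-504*(-1/442) - 547*(-1/489))*(-884))) = (3258123 + 1004866)/(-470029 + (1457 + (252/221 + 547/489)*(-884))) = 4262989/(-470029 + (1457 + (244115/108069)*(-884))) = 4262989/(-470029 + (1457 - 976460/489)) = 4262989/(-470029 - 263987/489) = 4262989/(-230108168/489) = 4262989*(-489/230108168) = -2084601621/230108168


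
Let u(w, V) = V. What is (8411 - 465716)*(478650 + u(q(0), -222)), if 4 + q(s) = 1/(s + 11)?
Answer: -218787516540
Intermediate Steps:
q(s) = -4 + 1/(11 + s) (q(s) = -4 + 1/(s + 11) = -4 + 1/(11 + s))
(8411 - 465716)*(478650 + u(q(0), -222)) = (8411 - 465716)*(478650 - 222) = -457305*478428 = -218787516540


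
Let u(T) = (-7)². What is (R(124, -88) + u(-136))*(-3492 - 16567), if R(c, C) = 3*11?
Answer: -1644838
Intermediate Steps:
u(T) = 49
R(c, C) = 33
(R(124, -88) + u(-136))*(-3492 - 16567) = (33 + 49)*(-3492 - 16567) = 82*(-20059) = -1644838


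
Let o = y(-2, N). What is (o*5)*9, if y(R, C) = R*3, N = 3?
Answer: -270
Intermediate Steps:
y(R, C) = 3*R
o = -6 (o = 3*(-2) = -6)
(o*5)*9 = -6*5*9 = -30*9 = -270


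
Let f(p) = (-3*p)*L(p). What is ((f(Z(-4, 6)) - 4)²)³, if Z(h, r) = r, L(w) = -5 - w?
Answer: 53310208315456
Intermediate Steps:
f(p) = -3*p*(-5 - p) (f(p) = (-3*p)*(-5 - p) = -3*p*(-5 - p))
((f(Z(-4, 6)) - 4)²)³ = ((3*6*(5 + 6) - 4)²)³ = ((3*6*11 - 4)²)³ = ((198 - 4)²)³ = (194²)³ = 37636³ = 53310208315456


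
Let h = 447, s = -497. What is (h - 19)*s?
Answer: -212716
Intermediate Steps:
(h - 19)*s = (447 - 19)*(-497) = 428*(-497) = -212716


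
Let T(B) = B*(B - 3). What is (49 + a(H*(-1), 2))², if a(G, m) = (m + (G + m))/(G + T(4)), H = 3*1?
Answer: 2500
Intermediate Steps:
H = 3
T(B) = B*(-3 + B)
a(G, m) = (G + 2*m)/(4 + G) (a(G, m) = (m + (G + m))/(G + 4*(-3 + 4)) = (G + 2*m)/(G + 4*1) = (G + 2*m)/(G + 4) = (G + 2*m)/(4 + G))
(49 + a(H*(-1), 2))² = (49 + (3*(-1) + 2*2)/(4 + 3*(-1)))² = (49 + (-3 + 4)/(4 - 3))² = (49 + 1/1)² = (49 + 1*1)² = (49 + 1)² = 50² = 2500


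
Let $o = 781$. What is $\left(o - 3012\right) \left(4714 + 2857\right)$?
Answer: $-16890901$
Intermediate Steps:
$\left(o - 3012\right) \left(4714 + 2857\right) = \left(781 - 3012\right) \left(4714 + 2857\right) = \left(-2231\right) 7571 = -16890901$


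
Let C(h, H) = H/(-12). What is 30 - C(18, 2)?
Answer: 181/6 ≈ 30.167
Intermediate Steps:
C(h, H) = -H/12 (C(h, H) = H*(-1/12) = -H/12)
30 - C(18, 2) = 30 - (-1)*2/12 = 30 - 1*(-1/6) = 30 + 1/6 = 181/6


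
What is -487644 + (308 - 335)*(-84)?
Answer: -485376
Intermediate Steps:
-487644 + (308 - 335)*(-84) = -487644 - 27*(-84) = -487644 + 2268 = -485376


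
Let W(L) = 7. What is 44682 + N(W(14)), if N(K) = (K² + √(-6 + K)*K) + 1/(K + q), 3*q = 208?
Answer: 10245005/229 ≈ 44738.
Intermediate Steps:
q = 208/3 (q = (⅓)*208 = 208/3 ≈ 69.333)
N(K) = K² + 1/(208/3 + K) + K*√(-6 + K) (N(K) = (K² + √(-6 + K)*K) + 1/(K + 208/3) = (K² + K*√(-6 + K)) + 1/(208/3 + K) = K² + 1/(208/3 + K) + K*√(-6 + K))
44682 + N(W(14)) = 44682 + (3 + 3*7³ + 208*7² + 3*7²*√(-6 + 7) + 208*7*√(-6 + 7))/(208 + 3*7) = 44682 + (3 + 3*343 + 208*49 + 3*49*√1 + 208*7*√1)/(208 + 21) = 44682 + (3 + 1029 + 10192 + 3*49*1 + 208*7*1)/229 = 44682 + (3 + 1029 + 10192 + 147 + 1456)/229 = 44682 + (1/229)*12827 = 44682 + 12827/229 = 10245005/229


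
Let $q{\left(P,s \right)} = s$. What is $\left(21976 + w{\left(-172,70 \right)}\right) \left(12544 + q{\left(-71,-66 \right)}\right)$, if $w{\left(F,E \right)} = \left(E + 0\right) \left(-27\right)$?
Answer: $250633108$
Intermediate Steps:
$w{\left(F,E \right)} = - 27 E$ ($w{\left(F,E \right)} = E \left(-27\right) = - 27 E$)
$\left(21976 + w{\left(-172,70 \right)}\right) \left(12544 + q{\left(-71,-66 \right)}\right) = \left(21976 - 1890\right) \left(12544 - 66\right) = \left(21976 - 1890\right) 12478 = 20086 \cdot 12478 = 250633108$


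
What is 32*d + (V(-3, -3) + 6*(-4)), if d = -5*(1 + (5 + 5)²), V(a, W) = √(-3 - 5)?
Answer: -16184 + 2*I*√2 ≈ -16184.0 + 2.8284*I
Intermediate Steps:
V(a, W) = 2*I*√2 (V(a, W) = √(-8) = 2*I*√2)
d = -505 (d = -5*(1 + 10²) = -5*(1 + 100) = -5*101 = -505)
32*d + (V(-3, -3) + 6*(-4)) = 32*(-505) + (2*I*√2 + 6*(-4)) = -16160 + (2*I*√2 - 24) = -16160 + (-24 + 2*I*√2) = -16184 + 2*I*√2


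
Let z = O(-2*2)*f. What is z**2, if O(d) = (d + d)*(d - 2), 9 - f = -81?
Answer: 18662400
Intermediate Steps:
f = 90 (f = 9 - 1*(-81) = 9 + 81 = 90)
O(d) = 2*d*(-2 + d) (O(d) = (2*d)*(-2 + d) = 2*d*(-2 + d))
z = 4320 (z = (2*(-2*2)*(-2 - 2*2))*90 = (2*(-4)*(-2 - 4))*90 = (2*(-4)*(-6))*90 = 48*90 = 4320)
z**2 = 4320**2 = 18662400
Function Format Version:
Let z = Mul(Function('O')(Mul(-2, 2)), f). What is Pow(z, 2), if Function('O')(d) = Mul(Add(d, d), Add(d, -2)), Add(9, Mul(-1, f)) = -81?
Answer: 18662400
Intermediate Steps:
f = 90 (f = Add(9, Mul(-1, -81)) = Add(9, 81) = 90)
Function('O')(d) = Mul(2, d, Add(-2, d)) (Function('O')(d) = Mul(Mul(2, d), Add(-2, d)) = Mul(2, d, Add(-2, d)))
z = 4320 (z = Mul(Mul(2, Mul(-2, 2), Add(-2, Mul(-2, 2))), 90) = Mul(Mul(2, -4, Add(-2, -4)), 90) = Mul(Mul(2, -4, -6), 90) = Mul(48, 90) = 4320)
Pow(z, 2) = Pow(4320, 2) = 18662400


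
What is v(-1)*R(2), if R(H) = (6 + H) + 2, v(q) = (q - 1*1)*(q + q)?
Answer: 40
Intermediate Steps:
v(q) = 2*q*(-1 + q) (v(q) = (q - 1)*(2*q) = (-1 + q)*(2*q) = 2*q*(-1 + q))
R(H) = 8 + H
v(-1)*R(2) = (2*(-1)*(-1 - 1))*(8 + 2) = (2*(-1)*(-2))*10 = 4*10 = 40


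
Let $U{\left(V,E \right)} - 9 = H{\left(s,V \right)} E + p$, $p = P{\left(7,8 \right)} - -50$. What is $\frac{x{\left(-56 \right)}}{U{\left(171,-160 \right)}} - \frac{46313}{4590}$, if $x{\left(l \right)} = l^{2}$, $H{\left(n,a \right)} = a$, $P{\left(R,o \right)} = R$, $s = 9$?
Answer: $- \frac{213076877}{20879910} \approx -10.205$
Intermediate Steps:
$p = 57$ ($p = 7 - -50 = 7 + 50 = 57$)
$U{\left(V,E \right)} = 66 + E V$ ($U{\left(V,E \right)} = 9 + \left(V E + 57\right) = 9 + \left(E V + 57\right) = 9 + \left(57 + E V\right) = 66 + E V$)
$\frac{x{\left(-56 \right)}}{U{\left(171,-160 \right)}} - \frac{46313}{4590} = \frac{\left(-56\right)^{2}}{66 - 27360} - \frac{46313}{4590} = \frac{3136}{66 - 27360} - \frac{46313}{4590} = \frac{3136}{-27294} - \frac{46313}{4590} = 3136 \left(- \frac{1}{27294}\right) - \frac{46313}{4590} = - \frac{1568}{13647} - \frac{46313}{4590} = - \frac{213076877}{20879910}$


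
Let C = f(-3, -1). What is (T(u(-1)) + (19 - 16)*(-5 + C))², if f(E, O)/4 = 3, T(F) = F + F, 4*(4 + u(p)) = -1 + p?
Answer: 144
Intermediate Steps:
u(p) = -17/4 + p/4 (u(p) = -4 + (-1 + p)/4 = -4 + (-¼ + p/4) = -17/4 + p/4)
T(F) = 2*F
f(E, O) = 12 (f(E, O) = 4*3 = 12)
C = 12
(T(u(-1)) + (19 - 16)*(-5 + C))² = (2*(-17/4 + (¼)*(-1)) + (19 - 16)*(-5 + 12))² = (2*(-17/4 - ¼) + 3*7)² = (2*(-9/2) + 21)² = (-9 + 21)² = 12² = 144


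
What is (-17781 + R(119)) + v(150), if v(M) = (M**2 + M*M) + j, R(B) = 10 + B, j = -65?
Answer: 27283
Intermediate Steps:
v(M) = -65 + 2*M**2 (v(M) = (M**2 + M*M) - 65 = (M**2 + M**2) - 65 = 2*M**2 - 65 = -65 + 2*M**2)
(-17781 + R(119)) + v(150) = (-17781 + (10 + 119)) + (-65 + 2*150**2) = (-17781 + 129) + (-65 + 2*22500) = -17652 + (-65 + 45000) = -17652 + 44935 = 27283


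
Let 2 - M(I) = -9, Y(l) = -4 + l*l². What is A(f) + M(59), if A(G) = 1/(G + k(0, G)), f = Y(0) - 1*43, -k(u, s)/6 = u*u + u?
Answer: 516/47 ≈ 10.979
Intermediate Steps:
Y(l) = -4 + l³
k(u, s) = -6*u - 6*u² (k(u, s) = -6*(u*u + u) = -6*(u² + u) = -6*(u + u²) = -6*u - 6*u²)
M(I) = 11 (M(I) = 2 - 1*(-9) = 2 + 9 = 11)
f = -47 (f = (-4 + 0³) - 1*43 = (-4 + 0) - 43 = -4 - 43 = -47)
A(G) = 1/G (A(G) = 1/(G - 6*0*(1 + 0)) = 1/(G - 6*0*1) = 1/(G + 0) = 1/G)
A(f) + M(59) = 1/(-47) + 11 = -1/47 + 11 = 516/47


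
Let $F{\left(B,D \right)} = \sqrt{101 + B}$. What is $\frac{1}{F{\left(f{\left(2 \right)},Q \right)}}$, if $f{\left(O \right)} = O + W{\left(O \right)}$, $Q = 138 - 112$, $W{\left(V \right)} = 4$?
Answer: $\frac{\sqrt{107}}{107} \approx 0.096674$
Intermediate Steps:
$Q = 26$ ($Q = 138 - 112 = 26$)
$f{\left(O \right)} = 4 + O$ ($f{\left(O \right)} = O + 4 = 4 + O$)
$\frac{1}{F{\left(f{\left(2 \right)},Q \right)}} = \frac{1}{\sqrt{101 + \left(4 + 2\right)}} = \frac{1}{\sqrt{101 + 6}} = \frac{1}{\sqrt{107}} = \frac{\sqrt{107}}{107}$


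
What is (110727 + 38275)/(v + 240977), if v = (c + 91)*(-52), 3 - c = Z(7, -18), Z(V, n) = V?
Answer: 21286/33779 ≈ 0.63015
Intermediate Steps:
c = -4 (c = 3 - 1*7 = 3 - 7 = -4)
v = -4524 (v = (-4 + 91)*(-52) = 87*(-52) = -4524)
(110727 + 38275)/(v + 240977) = (110727 + 38275)/(-4524 + 240977) = 149002/236453 = 149002*(1/236453) = 21286/33779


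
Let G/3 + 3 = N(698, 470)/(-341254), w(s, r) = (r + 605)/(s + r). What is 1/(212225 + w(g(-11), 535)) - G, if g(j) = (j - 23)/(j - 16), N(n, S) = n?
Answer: 4721999676211283/524308882869985 ≈ 9.0061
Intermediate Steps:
g(j) = (-23 + j)/(-16 + j)
w(s, r) = (605 + r)/(r + s)
G = -1536690/170627 (G = -9 + 3*(698/(-341254)) = -9 + 3*(698*(-1/341254)) = -9 + 3*(-349/170627) = -9 - 1047/170627 = -1536690/170627 ≈ -9.0061)
1/(212225 + w(g(-11), 535)) - G = 1/(212225 + (605 + 535)/(535 + (-23 - 11)/(-16 - 11))) - 1*(-1536690/170627) = 1/(212225 + 1140/(535 - 34/(-27))) + 1536690/170627 = 1/(212225 + 1140/(535 - 1/27*(-34))) + 1536690/170627 = 1/(212225 + 1140/(535 + 34/27)) + 1536690/170627 = 1/(212225 + 1140/(14479/27)) + 1536690/170627 = 1/(212225 + (27/14479)*1140) + 1536690/170627 = 1/(212225 + 30780/14479) + 1536690/170627 = 1/(3072836555/14479) + 1536690/170627 = 14479/3072836555 + 1536690/170627 = 4721999676211283/524308882869985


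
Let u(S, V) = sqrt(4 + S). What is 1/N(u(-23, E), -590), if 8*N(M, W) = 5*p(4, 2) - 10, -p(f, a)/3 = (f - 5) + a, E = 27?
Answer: -8/25 ≈ -0.32000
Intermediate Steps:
p(f, a) = 15 - 3*a - 3*f (p(f, a) = -3*((f - 5) + a) = -3*((-5 + f) + a) = -3*(-5 + a + f) = 15 - 3*a - 3*f)
N(M, W) = -25/8 (N(M, W) = (5*(15 - 3*2 - 3*4) - 10)/8 = (5*(15 - 6 - 12) - 10)/8 = (5*(-3) - 10)/8 = (-15 - 10)/8 = (1/8)*(-25) = -25/8)
1/N(u(-23, E), -590) = 1/(-25/8) = -8/25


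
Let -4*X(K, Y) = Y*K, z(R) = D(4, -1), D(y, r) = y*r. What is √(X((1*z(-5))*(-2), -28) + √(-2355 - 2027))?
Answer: √(56 + I*√4382) ≈ 8.4471 + 3.9183*I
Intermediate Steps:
D(y, r) = r*y
z(R) = -4 (z(R) = -1*4 = -4)
X(K, Y) = -K*Y/4 (X(K, Y) = -Y*K/4 = -K*Y/4)
√(X((1*z(-5))*(-2), -28) + √(-2355 - 2027)) = √(-¼*(1*(-4))*(-2)*(-28) + √(-2355 - 2027)) = √(-¼*(-4*(-2))*(-28) + √(-4382)) = √(-¼*8*(-28) + I*√4382) = √(56 + I*√4382)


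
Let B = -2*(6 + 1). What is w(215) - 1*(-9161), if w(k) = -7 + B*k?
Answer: 6144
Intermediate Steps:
B = -14 (B = -2*7 = -14)
w(k) = -7 - 14*k
w(215) - 1*(-9161) = (-7 - 14*215) - 1*(-9161) = (-7 - 3010) + 9161 = -3017 + 9161 = 6144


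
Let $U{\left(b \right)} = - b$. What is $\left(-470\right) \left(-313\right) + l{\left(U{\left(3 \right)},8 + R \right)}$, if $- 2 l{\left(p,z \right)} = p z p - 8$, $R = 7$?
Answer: $\frac{294093}{2} \approx 1.4705 \cdot 10^{5}$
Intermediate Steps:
$l{\left(p,z \right)} = 4 - \frac{z p^{2}}{2}$ ($l{\left(p,z \right)} = - \frac{p z p - 8}{2} = - \frac{z p^{2} - 8}{2} = - \frac{-8 + z p^{2}}{2} = 4 - \frac{z p^{2}}{2}$)
$\left(-470\right) \left(-313\right) + l{\left(U{\left(3 \right)},8 + R \right)} = \left(-470\right) \left(-313\right) + \left(4 - \frac{\left(8 + 7\right) \left(\left(-1\right) 3\right)^{2}}{2}\right) = 147110 + \left(4 - \frac{15 \left(-3\right)^{2}}{2}\right) = 147110 + \left(4 - \frac{15}{2} \cdot 9\right) = 147110 + \left(4 - \frac{135}{2}\right) = 147110 - \frac{127}{2} = \frac{294093}{2}$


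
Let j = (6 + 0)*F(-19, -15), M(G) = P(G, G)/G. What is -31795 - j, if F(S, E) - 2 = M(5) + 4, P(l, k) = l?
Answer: -31837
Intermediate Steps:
M(G) = 1 (M(G) = G/G = 1)
F(S, E) = 7 (F(S, E) = 2 + (1 + 4) = 2 + 5 = 7)
j = 42 (j = (6 + 0)*7 = 6*7 = 42)
-31795 - j = -31795 - 1*42 = -31795 - 42 = -31837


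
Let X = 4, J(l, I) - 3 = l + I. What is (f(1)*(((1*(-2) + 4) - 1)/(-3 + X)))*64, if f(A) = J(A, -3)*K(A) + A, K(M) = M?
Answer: 128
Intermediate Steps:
J(l, I) = 3 + I + l (J(l, I) = 3 + (l + I) = 3 + (I + l) = 3 + I + l)
f(A) = A + A**2 (f(A) = (3 - 3 + A)*A + A = A*A + A = A**2 + A = A + A**2)
(f(1)*(((1*(-2) + 4) - 1)/(-3 + X)))*64 = ((1*(1 + 1))*(((1*(-2) + 4) - 1)/(-3 + 4)))*64 = ((1*2)*(((-2 + 4) - 1)/1))*64 = (2*((2 - 1)*1))*64 = (2*(1*1))*64 = (2*1)*64 = 2*64 = 128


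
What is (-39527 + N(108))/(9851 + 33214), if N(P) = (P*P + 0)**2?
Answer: 136009369/43065 ≈ 3158.2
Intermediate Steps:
N(P) = P**4 (N(P) = (P**2 + 0)**2 = (P**2)**2 = P**4)
(-39527 + N(108))/(9851 + 33214) = (-39527 + 108**4)/(9851 + 33214) = (-39527 + 136048896)/43065 = 136009369*(1/43065) = 136009369/43065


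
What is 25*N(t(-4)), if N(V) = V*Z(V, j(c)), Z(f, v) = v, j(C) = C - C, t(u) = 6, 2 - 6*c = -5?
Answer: 0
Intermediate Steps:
c = 7/6 (c = ⅓ - ⅙*(-5) = ⅓ + ⅚ = 7/6 ≈ 1.1667)
j(C) = 0
N(V) = 0 (N(V) = V*0 = 0)
25*N(t(-4)) = 25*0 = 0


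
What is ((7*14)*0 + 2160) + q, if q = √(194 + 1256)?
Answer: 2160 + 5*√58 ≈ 2198.1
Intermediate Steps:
q = 5*√58 (q = √1450 = 5*√58 ≈ 38.079)
((7*14)*0 + 2160) + q = ((7*14)*0 + 2160) + 5*√58 = (98*0 + 2160) + 5*√58 = (0 + 2160) + 5*√58 = 2160 + 5*√58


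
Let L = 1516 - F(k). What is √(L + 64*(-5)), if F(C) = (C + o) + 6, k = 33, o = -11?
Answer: 4*√73 ≈ 34.176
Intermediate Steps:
F(C) = -5 + C (F(C) = (C - 11) + 6 = (-11 + C) + 6 = -5 + C)
L = 1488 (L = 1516 - (-5 + 33) = 1516 - 1*28 = 1516 - 28 = 1488)
√(L + 64*(-5)) = √(1488 + 64*(-5)) = √(1488 - 320) = √1168 = 4*√73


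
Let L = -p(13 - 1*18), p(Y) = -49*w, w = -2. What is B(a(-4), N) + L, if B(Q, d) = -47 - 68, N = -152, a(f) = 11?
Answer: -213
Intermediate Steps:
p(Y) = 98 (p(Y) = -49*(-2) = 98)
B(Q, d) = -115
L = -98 (L = -1*98 = -98)
B(a(-4), N) + L = -115 - 98 = -213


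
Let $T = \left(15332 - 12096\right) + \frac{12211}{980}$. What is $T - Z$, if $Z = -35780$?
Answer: $\frac{38247891}{980} \approx 39028.0$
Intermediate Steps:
$T = \frac{3183491}{980}$ ($T = 3236 + 12211 \cdot \frac{1}{980} = 3236 + \frac{12211}{980} = \frac{3183491}{980} \approx 3248.5$)
$T - Z = \frac{3183491}{980} - -35780 = \frac{3183491}{980} + 35780 = \frac{38247891}{980}$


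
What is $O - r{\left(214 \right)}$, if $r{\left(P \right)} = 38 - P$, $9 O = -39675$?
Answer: $- \frac{12697}{3} \approx -4232.3$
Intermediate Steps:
$O = - \frac{13225}{3}$ ($O = \frac{1}{9} \left(-39675\right) = - \frac{13225}{3} \approx -4408.3$)
$O - r{\left(214 \right)} = - \frac{13225}{3} - \left(38 - 214\right) = - \frac{13225}{3} - -176 = - \frac{13225}{3} + 176 = - \frac{12697}{3}$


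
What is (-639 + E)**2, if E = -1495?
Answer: 4553956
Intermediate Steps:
(-639 + E)**2 = (-639 - 1495)**2 = (-2134)**2 = 4553956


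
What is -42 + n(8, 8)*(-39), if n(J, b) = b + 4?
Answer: -510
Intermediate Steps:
n(J, b) = 4 + b
-42 + n(8, 8)*(-39) = -42 + (4 + 8)*(-39) = -42 + 12*(-39) = -42 - 468 = -510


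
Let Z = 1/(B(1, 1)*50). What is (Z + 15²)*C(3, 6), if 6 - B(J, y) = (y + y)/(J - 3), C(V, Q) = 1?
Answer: 78751/350 ≈ 225.00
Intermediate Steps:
B(J, y) = 6 - 2*y/(-3 + J) (B(J, y) = 6 - (y + y)/(J - 3) = 6 - 2*y/(-3 + J))
Z = 1/350 (Z = 1/((2*(-9 - 1*1 + 3*1)/(-3 + 1))*50) = 1/((2*(-9 - 1 + 3)/(-2))*50) = 1/((2*(-½)*(-7))*50) = 1/(7*50) = 1/350 ≈ 0.0028571)
(Z + 15²)*C(3, 6) = (1/350 + 15²)*1 = (1/350 + 225)*1 = (78751/350)*1 = 78751/350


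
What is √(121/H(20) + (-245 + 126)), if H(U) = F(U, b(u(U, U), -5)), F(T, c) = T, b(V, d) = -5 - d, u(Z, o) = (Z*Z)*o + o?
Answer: 3*I*√1255/10 ≈ 10.628*I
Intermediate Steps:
u(Z, o) = o + o*Z² (u(Z, o) = Z²*o + o = o*Z² + o = o + o*Z²)
H(U) = U
√(121/H(20) + (-245 + 126)) = √(121/20 + (-245 + 126)) = √(121*(1/20) - 119) = √(121/20 - 119) = √(-2259/20) = 3*I*√1255/10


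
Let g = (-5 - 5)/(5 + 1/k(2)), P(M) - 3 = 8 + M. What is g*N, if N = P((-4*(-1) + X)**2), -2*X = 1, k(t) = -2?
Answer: -155/3 ≈ -51.667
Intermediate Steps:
X = -1/2 (X = -1/2*1 = -1/2 ≈ -0.50000)
P(M) = 11 + M (P(M) = 3 + (8 + M) = 11 + M)
N = 93/4 (N = 11 + (-4*(-1) - 1/2)**2 = 11 + (4 - 1/2)**2 = 11 + (7/2)**2 = 11 + 49/4 = 93/4 ≈ 23.250)
g = -20/9 (g = (-5 - 5)/(5 + 1/(-2)) = -10/(5 - 1/2) = -10/9/2 = -10*2/9 = -20/9 ≈ -2.2222)
g*N = -20/9*93/4 = -155/3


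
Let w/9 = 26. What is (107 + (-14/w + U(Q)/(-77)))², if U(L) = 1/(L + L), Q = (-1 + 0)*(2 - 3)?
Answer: 3712292346361/324648324 ≈ 11435.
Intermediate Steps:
w = 234 (w = 9*26 = 234)
Q = 1 (Q = -1*(-1) = 1)
U(L) = 1/(2*L)
(107 + (-14/w + U(Q)/(-77)))² = (107 + (-14/234 + ((½)/1)/(-77)))² = (107 + (-14*1/234 + ((½)*1)*(-1/77)))² = (107 + (-7/117 + (½)*(-1/77)))² = (107 + (-7/117 - 1/154))² = (107 - 1195/18018)² = (1926731/18018)² = 3712292346361/324648324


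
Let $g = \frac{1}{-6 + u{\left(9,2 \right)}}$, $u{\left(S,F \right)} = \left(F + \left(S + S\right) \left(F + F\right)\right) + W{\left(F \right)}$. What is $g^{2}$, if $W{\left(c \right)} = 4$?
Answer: $\frac{1}{5184} \approx 0.0001929$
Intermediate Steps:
$u{\left(S,F \right)} = 4 + F + 4 F S$ ($u{\left(S,F \right)} = \left(F + \left(S + S\right) \left(F + F\right)\right) + 4 = \left(F + 2 S 2 F\right) + 4 = \left(F + 4 F S\right) + 4 = 4 + F + 4 F S$)
$g = \frac{1}{72}$ ($g = \frac{1}{-6 + \left(4 + 2 + 4 \cdot 2 \cdot 9\right)} = \frac{1}{-6 + \left(4 + 2 + 72\right)} = \frac{1}{-6 + 78} = \frac{1}{72} \approx 0.013889$)
$g^{2} = \left(\frac{1}{72}\right)^{2} = \frac{1}{5184}$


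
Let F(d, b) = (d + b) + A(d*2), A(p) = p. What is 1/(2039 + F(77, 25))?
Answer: 1/2295 ≈ 0.00043573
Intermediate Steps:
F(d, b) = b + 3*d (F(d, b) = (d + b) + d*2 = (b + d) + 2*d = b + 3*d)
1/(2039 + F(77, 25)) = 1/(2039 + (25 + 3*77)) = 1/(2039 + (25 + 231)) = 1/(2039 + 256) = 1/2295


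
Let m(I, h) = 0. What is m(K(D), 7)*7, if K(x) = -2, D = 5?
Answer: 0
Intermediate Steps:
m(K(D), 7)*7 = 0*7 = 0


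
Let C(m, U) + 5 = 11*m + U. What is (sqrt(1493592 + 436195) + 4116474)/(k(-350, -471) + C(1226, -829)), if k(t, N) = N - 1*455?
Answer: 2058237/5863 + sqrt(1929787)/11726 ≈ 351.17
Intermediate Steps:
C(m, U) = -5 + U + 11*m (C(m, U) = -5 + (11*m + U) = -5 + (U + 11*m) = -5 + U + 11*m)
k(t, N) = -455 + N (k(t, N) = N - 455 = -455 + N)
(sqrt(1493592 + 436195) + 4116474)/(k(-350, -471) + C(1226, -829)) = (sqrt(1493592 + 436195) + 4116474)/((-455 - 471) + (-5 - 829 + 11*1226)) = (sqrt(1929787) + 4116474)/(-926 + (-5 - 829 + 13486)) = (4116474 + sqrt(1929787))/(-926 + 12652) = (4116474 + sqrt(1929787))/11726 = (4116474 + sqrt(1929787))*(1/11726) = 2058237/5863 + sqrt(1929787)/11726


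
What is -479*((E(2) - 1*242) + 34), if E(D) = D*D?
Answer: 97716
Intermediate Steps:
E(D) = D**2
-479*((E(2) - 1*242) + 34) = -479*((2**2 - 1*242) + 34) = -479*((4 - 242) + 34) = -479*(-238 + 34) = -479*(-204) = 97716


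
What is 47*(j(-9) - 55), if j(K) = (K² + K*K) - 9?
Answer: 4606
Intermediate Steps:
j(K) = -9 + 2*K² (j(K) = (K² + K²) - 9 = 2*K² - 9 = -9 + 2*K²)
47*(j(-9) - 55) = 47*((-9 + 2*(-9)²) - 55) = 47*((-9 + 2*81) - 55) = 47*((-9 + 162) - 55) = 47*(153 - 55) = 47*98 = 4606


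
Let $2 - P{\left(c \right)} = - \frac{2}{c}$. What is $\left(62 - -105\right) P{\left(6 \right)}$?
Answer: $\frac{1169}{3} \approx 389.67$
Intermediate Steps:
$P{\left(c \right)} = 2 + \frac{2}{c}$ ($P{\left(c \right)} = 2 - - \frac{2}{c} = 2 + \frac{2}{c}$)
$\left(62 - -105\right) P{\left(6 \right)} = \left(62 - -105\right) \left(2 + \frac{2}{6}\right) = \left(62 + 105\right) \left(2 + 2 \cdot \frac{1}{6}\right) = 167 \left(2 + \frac{1}{3}\right) = 167 \cdot \frac{7}{3} = \frac{1169}{3}$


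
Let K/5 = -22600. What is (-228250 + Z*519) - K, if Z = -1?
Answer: -115769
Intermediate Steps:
K = -113000 (K = 5*(-22600) = -113000)
(-228250 + Z*519) - K = (-228250 - 1*519) - 1*(-113000) = (-228250 - 519) + 113000 = -228769 + 113000 = -115769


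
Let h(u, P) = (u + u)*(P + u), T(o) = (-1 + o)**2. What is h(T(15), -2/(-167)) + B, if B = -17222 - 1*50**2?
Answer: 9538154/167 ≈ 57115.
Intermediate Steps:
h(u, P) = 2*u*(P + u) (h(u, P) = (2*u)*(P + u) = 2*u*(P + u))
B = -19722 (B = -17222 - 1*2500 = -17222 - 2500 = -19722)
h(T(15), -2/(-167)) + B = 2*(-1 + 15)**2*(-2/(-167) + (-1 + 15)**2) - 19722 = 2*14**2*(-2*(-1/167) + 14**2) - 19722 = 2*196*(2/167 + 196) - 19722 = 2*196*(32734/167) - 19722 = 12831728/167 - 19722 = 9538154/167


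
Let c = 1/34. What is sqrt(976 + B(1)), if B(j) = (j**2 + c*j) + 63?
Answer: 3*sqrt(133586)/34 ≈ 32.250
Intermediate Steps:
c = 1/34 ≈ 0.029412
B(j) = 63 + j**2 + j/34 (B(j) = (j**2 + j/34) + 63 = 63 + j**2 + j/34)
sqrt(976 + B(1)) = sqrt(976 + (63 + 1**2 + (1/34)*1)) = sqrt(976 + (63 + 1 + 1/34)) = sqrt(976 + 2177/34) = sqrt(35361/34) = 3*sqrt(133586)/34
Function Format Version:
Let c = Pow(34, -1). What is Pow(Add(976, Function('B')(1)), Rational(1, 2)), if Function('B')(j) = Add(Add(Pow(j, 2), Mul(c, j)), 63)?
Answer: Mul(Rational(3, 34), Pow(133586, Rational(1, 2))) ≈ 32.250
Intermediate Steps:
c = Rational(1, 34) ≈ 0.029412
Function('B')(j) = Add(63, Pow(j, 2), Mul(Rational(1, 34), j)) (Function('B')(j) = Add(Add(Pow(j, 2), Mul(Rational(1, 34), j)), 63) = Add(63, Pow(j, 2), Mul(Rational(1, 34), j)))
Pow(Add(976, Function('B')(1)), Rational(1, 2)) = Pow(Add(976, Add(63, Pow(1, 2), Mul(Rational(1, 34), 1))), Rational(1, 2)) = Pow(Add(976, Add(63, 1, Rational(1, 34))), Rational(1, 2)) = Pow(Add(976, Rational(2177, 34)), Rational(1, 2)) = Pow(Rational(35361, 34), Rational(1, 2)) = Mul(Rational(3, 34), Pow(133586, Rational(1, 2)))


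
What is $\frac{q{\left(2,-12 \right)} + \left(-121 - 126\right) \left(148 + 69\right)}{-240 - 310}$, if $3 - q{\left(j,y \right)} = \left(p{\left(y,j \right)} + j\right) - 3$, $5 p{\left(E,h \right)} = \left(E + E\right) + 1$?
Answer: $\frac{133976}{1375} \approx 97.437$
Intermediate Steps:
$p{\left(E,h \right)} = \frac{1}{5} + \frac{2 E}{5}$ ($p{\left(E,h \right)} = \frac{\left(E + E\right) + 1}{5} = \frac{2 E + 1}{5} = \frac{1 + 2 E}{5} = \frac{1}{5} + \frac{2 E}{5}$)
$q{\left(j,y \right)} = \frac{29}{5} - j - \frac{2 y}{5}$ ($q{\left(j,y \right)} = 3 - \left(\left(\left(\frac{1}{5} + \frac{2 y}{5}\right) + j\right) - 3\right) = 3 - \left(\left(\frac{1}{5} + j + \frac{2 y}{5}\right) - 3\right) = 3 - \left(- \frac{14}{5} + j + \frac{2 y}{5}\right) = \frac{29}{5} - j - \frac{2 y}{5}$)
$\frac{q{\left(2,-12 \right)} + \left(-121 - 126\right) \left(148 + 69\right)}{-240 - 310} = \frac{\left(\frac{29}{5} - 2 - - \frac{24}{5}\right) + \left(-121 - 126\right) \left(148 + 69\right)}{-240 - 310} = \frac{\left(\frac{29}{5} - 2 + \frac{24}{5}\right) - 53599}{-550} = \left(\frac{43}{5} - 53599\right) \left(- \frac{1}{550}\right) = \left(- \frac{267952}{5}\right) \left(- \frac{1}{550}\right) = \frac{133976}{1375}$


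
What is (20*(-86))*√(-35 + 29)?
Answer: -1720*I*√6 ≈ -4213.1*I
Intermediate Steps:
(20*(-86))*√(-35 + 29) = -1720*I*√6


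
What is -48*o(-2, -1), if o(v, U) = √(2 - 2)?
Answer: 0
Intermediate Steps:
o(v, U) = 0 (o(v, U) = √0 = 0)
-48*o(-2, -1) = -48*0 = 0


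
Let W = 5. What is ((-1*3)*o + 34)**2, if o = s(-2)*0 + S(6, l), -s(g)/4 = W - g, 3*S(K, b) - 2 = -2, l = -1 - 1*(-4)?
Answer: 1156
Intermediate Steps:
l = 3 (l = -1 + 4 = 3)
S(K, b) = 0 (S(K, b) = 2/3 + (1/3)*(-2) = 2/3 - 2/3 = 0)
s(g) = -20 + 4*g (s(g) = -4*(5 - g) = -20 + 4*g)
o = 0 (o = (-20 + 4*(-2))*0 + 0 = (-20 - 8)*0 + 0 = -28*0 + 0 = 0 + 0 = 0)
((-1*3)*o + 34)**2 = (-1*3*0 + 34)**2 = (-3*0 + 34)**2 = (0 + 34)**2 = 34**2 = 1156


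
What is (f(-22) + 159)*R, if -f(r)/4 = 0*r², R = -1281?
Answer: -203679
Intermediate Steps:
f(r) = 0 (f(r) = -0*r² = -4*0 = 0)
(f(-22) + 159)*R = (0 + 159)*(-1281) = 159*(-1281) = -203679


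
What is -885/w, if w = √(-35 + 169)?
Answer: -885*√134/134 ≈ -76.452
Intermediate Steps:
w = √134 ≈ 11.576
-885/w = -885*√134/134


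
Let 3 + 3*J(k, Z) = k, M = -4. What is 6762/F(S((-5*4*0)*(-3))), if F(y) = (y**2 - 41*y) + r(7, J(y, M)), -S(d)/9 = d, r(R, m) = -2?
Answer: -3381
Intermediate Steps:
J(k, Z) = -1 + k/3
S(d) = -9*d
F(y) = -2 + y**2 - 41*y (F(y) = (y**2 - 41*y) - 2 = -2 + y**2 - 41*y)
6762/F(S((-5*4*0)*(-3))) = 6762/(-2 + (-9*-5*4*0*(-3))**2 - (-369)*(-5*4*0)*(-3)) = 6762/(-2 + (-9*(-20*0)*(-3))**2 - (-369)*-20*0*(-3)) = 6762/(-2 + (-0*(-3))**2 - (-369)*0*(-3)) = 6762/(-2 + (-9*0)**2 - (-369)*0) = 6762/(-2 + 0**2 - 41*0) = 6762/(-2 + 0 + 0) = 6762/(-2) = 6762*(-1/2) = -3381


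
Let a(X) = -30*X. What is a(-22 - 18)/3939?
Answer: 400/1313 ≈ 0.30465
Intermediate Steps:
a(-22 - 18)/3939 = -30*(-22 - 18)/3939 = -30*(-40)*(1/3939) = 1200*(1/3939) = 400/1313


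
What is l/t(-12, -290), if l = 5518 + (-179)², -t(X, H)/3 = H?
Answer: 37559/870 ≈ 43.171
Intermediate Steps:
t(X, H) = -3*H
l = 37559 (l = 5518 + 32041 = 37559)
l/t(-12, -290) = 37559/((-3*(-290))) = 37559/870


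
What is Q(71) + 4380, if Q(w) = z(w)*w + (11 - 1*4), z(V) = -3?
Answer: 4174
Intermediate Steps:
Q(w) = 7 - 3*w (Q(w) = -3*w + (11 - 1*4) = -3*w + (11 - 4) = -3*w + 7 = 7 - 3*w)
Q(71) + 4380 = (7 - 3*71) + 4380 = (7 - 213) + 4380 = -206 + 4380 = 4174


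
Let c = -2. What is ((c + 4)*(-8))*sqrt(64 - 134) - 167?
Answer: -167 - 16*I*sqrt(70) ≈ -167.0 - 133.87*I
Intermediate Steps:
((c + 4)*(-8))*sqrt(64 - 134) - 167 = ((-2 + 4)*(-8))*sqrt(64 - 134) - 167 = (2*(-8))*sqrt(-70) - 167 = -16*I*sqrt(70) - 167 = -167 - 16*I*sqrt(70)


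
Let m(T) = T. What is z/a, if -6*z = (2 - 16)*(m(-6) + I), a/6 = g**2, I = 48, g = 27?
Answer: 49/2187 ≈ 0.022405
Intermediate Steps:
a = 4374 (a = 6*27**2 = 6*729 = 4374)
z = 98 (z = -(2 - 16)*(-6 + 48)/6 = -(-7)*42/3 = -1/6*(-588) = 98)
z/a = 98/4374 = 98*(1/4374) = 49/2187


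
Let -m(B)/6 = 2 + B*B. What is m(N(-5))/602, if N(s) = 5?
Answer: -81/301 ≈ -0.26910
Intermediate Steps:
m(B) = -12 - 6*B² (m(B) = -6*(2 + B*B) = -6*(2 + B²) = -12 - 6*B²)
m(N(-5))/602 = (-12 - 6*5²)/602 = (-12 - 6*25)*(1/602) = (-12 - 150)*(1/602) = -162*1/602 = -81/301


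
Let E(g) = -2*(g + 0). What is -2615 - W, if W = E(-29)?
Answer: -2673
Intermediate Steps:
E(g) = -2*g
W = 58 (W = -2*(-29) = 58)
-2615 - W = -2615 - 1*58 = -2615 - 58 = -2673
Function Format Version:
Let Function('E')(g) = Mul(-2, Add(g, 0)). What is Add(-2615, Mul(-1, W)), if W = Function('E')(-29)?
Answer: -2673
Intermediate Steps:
Function('E')(g) = Mul(-2, g)
W = 58 (W = Mul(-2, -29) = 58)
Add(-2615, Mul(-1, W)) = Add(-2615, Mul(-1, 58)) = Add(-2615, -58) = -2673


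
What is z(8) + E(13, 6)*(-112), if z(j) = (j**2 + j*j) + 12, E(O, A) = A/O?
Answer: 1148/13 ≈ 88.308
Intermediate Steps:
z(j) = 12 + 2*j**2 (z(j) = (j**2 + j**2) + 12 = 2*j**2 + 12 = 12 + 2*j**2)
z(8) + E(13, 6)*(-112) = (12 + 2*8**2) + (6/13)*(-112) = (12 + 2*64) + (6*(1/13))*(-112) = (12 + 128) + (6/13)*(-112) = 140 - 672/13 = 1148/13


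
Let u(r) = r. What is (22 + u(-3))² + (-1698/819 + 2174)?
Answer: 691489/273 ≈ 2532.9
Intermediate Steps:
(22 + u(-3))² + (-1698/819 + 2174) = (22 - 3)² + (-1698/819 + 2174) = 19² + (-1698*1/819 + 2174) = 361 + (-566/273 + 2174) = 361 + 592936/273 = 691489/273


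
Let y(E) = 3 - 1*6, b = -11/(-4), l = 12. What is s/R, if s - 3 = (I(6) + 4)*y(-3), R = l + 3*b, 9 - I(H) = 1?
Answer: -44/27 ≈ -1.6296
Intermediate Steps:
I(H) = 8 (I(H) = 9 - 1*1 = 9 - 1 = 8)
b = 11/4 (b = -11*(-¼) = 11/4 ≈ 2.7500)
y(E) = -3 (y(E) = 3 - 6 = -3)
R = 81/4 (R = 12 + 3*(11/4) = 12 + 33/4 = 81/4 ≈ 20.250)
s = -33 (s = 3 + (8 + 4)*(-3) = 3 + 12*(-3) = 3 - 36 = -33)
s/R = -33/81/4 = -33*4/81 = -44/27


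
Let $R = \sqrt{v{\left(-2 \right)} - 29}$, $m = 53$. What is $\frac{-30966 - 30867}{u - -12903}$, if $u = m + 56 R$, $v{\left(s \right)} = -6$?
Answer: $- \frac{66759029}{13997308} + \frac{144277 i \sqrt{35}}{6998654} \approx -4.7694 + 0.12196 i$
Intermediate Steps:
$R = i \sqrt{35}$ ($R = \sqrt{-6 - 29} = \sqrt{-35} = i \sqrt{35} \approx 5.9161 i$)
$u = 53 + 56 i \sqrt{35} \approx 53.0 + 331.3 i$
$\frac{-30966 - 30867}{u - -12903} = \frac{-30966 - 30867}{\left(53 + 56 i \sqrt{35}\right) - -12903} = - \frac{61833}{\left(53 + 56 i \sqrt{35}\right) + \left(-2778 + 15681\right)} = - \frac{61833}{\left(53 + 56 i \sqrt{35}\right) + 12903} = - \frac{61833}{12956 + 56 i \sqrt{35}}$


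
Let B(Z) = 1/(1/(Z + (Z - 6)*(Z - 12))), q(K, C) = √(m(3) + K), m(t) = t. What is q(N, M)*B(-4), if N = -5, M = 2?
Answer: 156*I*√2 ≈ 220.62*I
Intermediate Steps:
q(K, C) = √(3 + K)
B(Z) = Z + (-12 + Z)*(-6 + Z) (B(Z) = 1/(1/(Z + (-6 + Z)*(-12 + Z))) = 1/(1/(Z + (-12 + Z)*(-6 + Z))) = Z + (-12 + Z)*(-6 + Z))
q(N, M)*B(-4) = √(3 - 5)*(72 + (-4)² - 17*(-4)) = √(-2)*(72 + 16 + 68) = (I*√2)*156 = 156*I*√2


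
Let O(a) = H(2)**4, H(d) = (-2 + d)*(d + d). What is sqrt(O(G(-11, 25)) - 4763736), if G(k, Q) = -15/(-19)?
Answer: 6*I*sqrt(132326) ≈ 2182.6*I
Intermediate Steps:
H(d) = 2*d*(-2 + d) (H(d) = (-2 + d)*(2*d) = 2*d*(-2 + d))
G(k, Q) = 15/19 (G(k, Q) = -15*(-1/19) = 15/19)
O(a) = 0 (O(a) = (2*2*(-2 + 2))**4 = (2*2*0)**4 = 0**4 = 0)
sqrt(O(G(-11, 25)) - 4763736) = sqrt(0 - 4763736) = sqrt(-4763736) = 6*I*sqrt(132326)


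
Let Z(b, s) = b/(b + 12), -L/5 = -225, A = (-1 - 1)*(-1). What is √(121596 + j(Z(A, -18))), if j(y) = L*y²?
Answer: √5959329/7 ≈ 348.74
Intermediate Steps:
A = 2 (A = -2*(-1) = 2)
L = 1125 (L = -5*(-225) = 1125)
Z(b, s) = b/(12 + b)
j(y) = 1125*y²
√(121596 + j(Z(A, -18))) = √(121596 + 1125*(2/(12 + 2))²) = √(121596 + 1125*(2/14)²) = √(121596 + 1125*(2*(1/14))²) = √(121596 + 1125*(⅐)²) = √(121596 + 1125*(1/49)) = √(121596 + 1125/49) = √(5959329/49) = √5959329/7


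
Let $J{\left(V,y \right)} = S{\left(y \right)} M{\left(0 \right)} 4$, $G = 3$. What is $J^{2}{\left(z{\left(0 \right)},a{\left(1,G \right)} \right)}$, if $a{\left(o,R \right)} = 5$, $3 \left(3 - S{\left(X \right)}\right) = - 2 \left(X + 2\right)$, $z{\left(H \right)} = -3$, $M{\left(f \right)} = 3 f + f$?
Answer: $0$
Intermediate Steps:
$M{\left(f \right)} = 4 f$
$S{\left(X \right)} = \frac{13}{3} + \frac{2 X}{3}$ ($S{\left(X \right)} = 3 - \frac{\left(-2\right) \left(X + 2\right)}{3} = 3 - \frac{\left(-2\right) \left(2 + X\right)}{3} = 3 - \frac{-4 - 2 X}{3} = 3 + \left(\frac{4}{3} + \frac{2 X}{3}\right) = \frac{13}{3} + \frac{2 X}{3}$)
$J{\left(V,y \right)} = 0$ ($J{\left(V,y \right)} = \left(\frac{13}{3} + \frac{2 y}{3}\right) 4 \cdot 0 \cdot 4 = \left(\frac{13}{3} + \frac{2 y}{3}\right) 0 \cdot 4 = 0 \cdot 4 = 0$)
$J^{2}{\left(z{\left(0 \right)},a{\left(1,G \right)} \right)} = 0^{2} = 0$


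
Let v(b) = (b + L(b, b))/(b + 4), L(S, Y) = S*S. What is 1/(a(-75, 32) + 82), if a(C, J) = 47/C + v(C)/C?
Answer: 5325/438863 ≈ 0.012134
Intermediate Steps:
L(S, Y) = S²
v(b) = (b + b²)/(4 + b) (v(b) = (b + b²)/(b + 4) = (b + b²)/(4 + b))
a(C, J) = 47/C + (1 + C)/(4 + C) (a(C, J) = 47/C + (C*(1 + C)/(4 + C))/C = 47/C + (1 + C)/(4 + C))
1/(a(-75, 32) + 82) = 1/((188 + (-75)² + 48*(-75))/((-75)*(4 - 75)) + 82) = 1/(-1/75*(188 + 5625 - 3600)/(-71) + 82) = 1/(-1/75*(-1/71)*2213 + 82) = 1/(2213/5325 + 82) = 1/(438863/5325) = 5325/438863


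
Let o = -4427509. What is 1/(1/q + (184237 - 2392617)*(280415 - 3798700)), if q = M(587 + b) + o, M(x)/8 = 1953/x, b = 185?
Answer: 854505331/6639258810407577067107 ≈ 1.2870e-13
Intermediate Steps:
M(x) = 15624/x (M(x) = 8*(1953/x) = 15624/x)
q = -854505331/193 (q = 15624/(587 + 185) - 4427509 = 15624/772 - 4427509 = 15624*(1/772) - 4427509 = 3906/193 - 4427509 = -854505331/193 ≈ -4.4275e+6)
1/(1/q + (184237 - 2392617)*(280415 - 3798700)) = 1/(1/(-854505331/193) + (184237 - 2392617)*(280415 - 3798700)) = 1/(-193/854505331 - 2208380*(-3518285)) = 1/(-193/854505331 + 7769710228300) = 1/(6639258810407577067107/854505331) = 854505331/6639258810407577067107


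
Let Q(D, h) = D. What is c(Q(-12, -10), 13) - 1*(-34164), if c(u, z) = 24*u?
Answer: 33876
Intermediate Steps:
c(Q(-12, -10), 13) - 1*(-34164) = 24*(-12) - 1*(-34164) = -288 + 34164 = 33876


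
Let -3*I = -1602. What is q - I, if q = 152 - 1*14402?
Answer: -14784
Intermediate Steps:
I = 534 (I = -⅓*(-1602) = 534)
q = -14250 (q = 152 - 14402 = -14250)
q - I = -14250 - 1*534 = -14250 - 534 = -14784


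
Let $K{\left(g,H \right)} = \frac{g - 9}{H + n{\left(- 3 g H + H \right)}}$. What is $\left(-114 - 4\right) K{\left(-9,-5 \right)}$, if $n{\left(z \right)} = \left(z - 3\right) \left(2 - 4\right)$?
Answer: $\frac{2124}{281} \approx 7.5587$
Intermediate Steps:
$n{\left(z \right)} = 6 - 2 z$ ($n{\left(z \right)} = \left(-3 + z\right) \left(-2\right) = 6 - 2 z$)
$K{\left(g,H \right)} = \frac{-9 + g}{6 - H + 6 H g}$ ($K{\left(g,H \right)} = \frac{g - 9}{H - \left(-6 + 2 \left(- 3 g H + H\right)\right)} = \frac{-9 + g}{H - \left(-6 + 2 \left(- 3 H g + H\right)\right)} = \frac{-9 + g}{H - \left(-6 + 2 \left(H - 3 H g\right)\right)} = \frac{-9 + g}{H + \left(6 + \left(- 2 H + 6 H g\right)\right)} = \frac{-9 + g}{H + \left(6 - 2 H + 6 H g\right)} = \frac{-9 + g}{6 - H + 6 H g}$)
$\left(-114 - 4\right) K{\left(-9,-5 \right)} = \left(-114 - 4\right) \frac{-9 - 9}{6 - -5 + 6 \left(-5\right) \left(-9\right)} = - 118 \frac{1}{6 + 5 + 270} \left(-18\right) = - 118 \cdot \frac{1}{281} \left(-18\right) = \left(-118\right) \left(- \frac{18}{281}\right) = \frac{2124}{281}$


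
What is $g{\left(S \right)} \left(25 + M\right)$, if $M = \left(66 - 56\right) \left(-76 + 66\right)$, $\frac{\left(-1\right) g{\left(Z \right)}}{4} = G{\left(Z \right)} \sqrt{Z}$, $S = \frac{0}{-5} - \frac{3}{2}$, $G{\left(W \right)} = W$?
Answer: $- 225 i \sqrt{6} \approx - 551.13 i$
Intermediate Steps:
$S = - \frac{3}{2}$ ($S = 0 \left(- \frac{1}{5}\right) - \frac{3}{2} = 0 - \frac{3}{2} = - \frac{3}{2} \approx -1.5$)
$g{\left(Z \right)} = - 4 Z^{\frac{3}{2}}$ ($g{\left(Z \right)} = - 4 Z \sqrt{Z} = - 4 Z^{\frac{3}{2}}$)
$M = -100$ ($M = 10 \left(-10\right) = -100$)
$g{\left(S \right)} \left(25 + M\right) = - 4 \left(- \frac{3}{2}\right)^{\frac{3}{2}} \left(25 - 100\right) = - 4 \left(- \frac{3 i \sqrt{6}}{4}\right) \left(-75\right) = 3 i \sqrt{6} \left(-75\right) = - 225 i \sqrt{6}$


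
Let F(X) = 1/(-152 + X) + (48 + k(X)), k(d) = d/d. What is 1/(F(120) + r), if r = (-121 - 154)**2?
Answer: 32/2421567 ≈ 1.3215e-5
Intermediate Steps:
k(d) = 1
r = 75625 (r = (-275)**2 = 75625)
F(X) = 49 + 1/(-152 + X) (F(X) = 1/(-152 + X) + (48 + 1) = 1/(-152 + X) + 49 = 49 + 1/(-152 + X))
1/(F(120) + r) = 1/((-7447 + 49*120)/(-152 + 120) + 75625) = 1/((-7447 + 5880)/(-32) + 75625) = 1/(-1/32*(-1567) + 75625) = 1/(1567/32 + 75625) = 1/(2421567/32) = 32/2421567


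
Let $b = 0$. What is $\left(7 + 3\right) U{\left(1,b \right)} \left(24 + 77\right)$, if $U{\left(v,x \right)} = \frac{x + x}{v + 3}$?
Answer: $0$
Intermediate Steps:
$U{\left(v,x \right)} = \frac{2 x}{3 + v}$
$\left(7 + 3\right) U{\left(1,b \right)} \left(24 + 77\right) = \left(7 + 3\right) 2 \cdot 0 \frac{1}{3 + 1} \left(24 + 77\right) = 10 \cdot 2 \cdot 0 \cdot \frac{1}{4} \cdot 101 = 10 \cdot 0 \cdot 101 = 0 \cdot 101 = 0$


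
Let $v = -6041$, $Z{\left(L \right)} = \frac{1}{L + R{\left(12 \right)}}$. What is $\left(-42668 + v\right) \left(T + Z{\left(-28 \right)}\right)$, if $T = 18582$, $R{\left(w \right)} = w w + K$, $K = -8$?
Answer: $- \frac{97751997613}{108} \approx -9.0511 \cdot 10^{8}$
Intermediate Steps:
$R{\left(w \right)} = -8 + w^{2}$ ($R{\left(w \right)} = w w - 8 = w^{2} - 8 = -8 + w^{2}$)
$Z{\left(L \right)} = \frac{1}{136 + L}$ ($Z{\left(L \right)} = \frac{1}{L - \left(8 - 12^{2}\right)} = \frac{1}{L + \left(-8 + 144\right)} = \frac{1}{L + 136} = \frac{1}{136 + L}$)
$\left(-42668 + v\right) \left(T + Z{\left(-28 \right)}\right) = \left(-42668 - 6041\right) \left(18582 + \frac{1}{136 - 28}\right) = - 48709 \left(18582 + \frac{1}{108}\right) = \left(-48709\right) \frac{2006857}{108} = - \frac{97751997613}{108}$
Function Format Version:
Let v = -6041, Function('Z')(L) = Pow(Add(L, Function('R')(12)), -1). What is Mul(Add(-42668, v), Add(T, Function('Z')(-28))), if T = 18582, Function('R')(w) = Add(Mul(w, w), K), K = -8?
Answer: Rational(-97751997613, 108) ≈ -9.0511e+8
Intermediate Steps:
Function('R')(w) = Add(-8, Pow(w, 2)) (Function('R')(w) = Add(Mul(w, w), -8) = Add(Pow(w, 2), -8) = Add(-8, Pow(w, 2)))
Function('Z')(L) = Pow(Add(136, L), -1) (Function('Z')(L) = Pow(Add(L, Add(-8, Pow(12, 2))), -1) = Pow(Add(L, Add(-8, 144)), -1) = Pow(Add(L, 136), -1) = Pow(Add(136, L), -1))
Mul(Add(-42668, v), Add(T, Function('Z')(-28))) = Mul(Add(-42668, -6041), Add(18582, Pow(Add(136, -28), -1))) = Mul(-48709, Add(18582, Pow(108, -1))) = Mul(-48709, Add(18582, Rational(1, 108))) = Mul(-48709, Rational(2006857, 108)) = Rational(-97751997613, 108)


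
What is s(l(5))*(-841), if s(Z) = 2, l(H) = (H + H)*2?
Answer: -1682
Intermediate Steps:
l(H) = 4*H (l(H) = (2*H)*2 = 4*H)
s(l(5))*(-841) = 2*(-841) = -1682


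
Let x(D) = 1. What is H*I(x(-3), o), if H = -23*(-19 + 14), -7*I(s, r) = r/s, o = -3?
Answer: 345/7 ≈ 49.286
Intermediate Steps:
I(s, r) = -r/(7*s)
H = 115 (H = -23*(-5) = 115)
H*I(x(-3), o) = 115*(-⅐*(-3)/1) = 115*(-⅐*(-3)*1) = 115*(3/7) = 345/7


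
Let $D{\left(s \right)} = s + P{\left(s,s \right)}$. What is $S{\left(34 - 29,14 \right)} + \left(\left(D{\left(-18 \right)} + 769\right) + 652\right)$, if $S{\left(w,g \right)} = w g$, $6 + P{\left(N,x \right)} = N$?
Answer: $1449$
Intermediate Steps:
$P{\left(N,x \right)} = -6 + N$
$S{\left(w,g \right)} = g w$
$D{\left(s \right)} = -6 + 2 s$ ($D{\left(s \right)} = s + \left(-6 + s\right) = -6 + 2 s$)
$S{\left(34 - 29,14 \right)} + \left(\left(D{\left(-18 \right)} + 769\right) + 652\right) = 14 \left(34 - 29\right) + \left(\left(\left(-6 + 2 \left(-18\right)\right) + 769\right) + 652\right) = 14 \left(34 - 29\right) + \left(\left(\left(-6 - 36\right) + 769\right) + 652\right) = 14 \cdot 5 + \left(\left(-42 + 769\right) + 652\right) = 70 + \left(727 + 652\right) = 70 + 1379 = 1449$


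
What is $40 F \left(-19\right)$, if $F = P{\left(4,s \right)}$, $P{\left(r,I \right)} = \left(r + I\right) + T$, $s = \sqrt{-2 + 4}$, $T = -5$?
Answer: $760 - 760 \sqrt{2} \approx -314.8$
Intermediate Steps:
$s = \sqrt{2} \approx 1.4142$
$P{\left(r,I \right)} = -5 + I + r$ ($P{\left(r,I \right)} = \left(r + I\right) - 5 = \left(I + r\right) - 5 = -5 + I + r$)
$F = -1 + \sqrt{2}$ ($F = -5 + \sqrt{2} + 4 = -1 + \sqrt{2} \approx 0.41421$)
$40 F \left(-19\right) = 40 \left(-1 + \sqrt{2}\right) \left(-19\right) = \left(-40 + 40 \sqrt{2}\right) \left(-19\right) = 760 - 760 \sqrt{2}$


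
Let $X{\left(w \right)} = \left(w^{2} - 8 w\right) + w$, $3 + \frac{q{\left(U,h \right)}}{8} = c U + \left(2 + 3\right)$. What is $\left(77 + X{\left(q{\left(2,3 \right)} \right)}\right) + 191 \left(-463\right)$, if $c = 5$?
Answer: $-79812$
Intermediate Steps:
$q{\left(U,h \right)} = 16 + 40 U$ ($q{\left(U,h \right)} = -24 + 8 \left(5 U + \left(2 + 3\right)\right) = -24 + 8 \left(5 U + 5\right) = -24 + 8 \left(5 + 5 U\right) = -24 + \left(40 + 40 U\right) = 16 + 40 U$)
$X{\left(w \right)} = w^{2} - 7 w$
$\left(77 + X{\left(q{\left(2,3 \right)} \right)}\right) + 191 \left(-463\right) = \left(77 + \left(16 + 40 \cdot 2\right) \left(-7 + \left(16 + 40 \cdot 2\right)\right)\right) + 191 \left(-463\right) = \left(77 + \left(16 + 80\right) \left(-7 + \left(16 + 80\right)\right)\right) - 88433 = \left(77 + 96 \left(-7 + 96\right)\right) - 88433 = \left(77 + 96 \cdot 89\right) - 88433 = \left(77 + 8544\right) - 88433 = 8621 - 88433 = -79812$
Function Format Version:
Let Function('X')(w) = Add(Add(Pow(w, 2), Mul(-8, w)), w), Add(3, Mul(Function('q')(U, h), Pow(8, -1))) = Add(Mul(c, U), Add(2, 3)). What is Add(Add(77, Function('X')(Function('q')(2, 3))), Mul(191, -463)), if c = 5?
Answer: -79812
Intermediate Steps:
Function('q')(U, h) = Add(16, Mul(40, U)) (Function('q')(U, h) = Add(-24, Mul(8, Add(Mul(5, U), Add(2, 3)))) = Add(-24, Mul(8, Add(Mul(5, U), 5))) = Add(-24, Mul(8, Add(5, Mul(5, U)))) = Add(-24, Add(40, Mul(40, U))) = Add(16, Mul(40, U)))
Function('X')(w) = Add(Pow(w, 2), Mul(-7, w))
Add(Add(77, Function('X')(Function('q')(2, 3))), Mul(191, -463)) = Add(Add(77, Mul(Add(16, Mul(40, 2)), Add(-7, Add(16, Mul(40, 2))))), Mul(191, -463)) = Add(Add(77, Mul(Add(16, 80), Add(-7, Add(16, 80)))), -88433) = Add(Add(77, Mul(96, Add(-7, 96))), -88433) = Add(Add(77, Mul(96, 89)), -88433) = Add(Add(77, 8544), -88433) = Add(8621, -88433) = -79812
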